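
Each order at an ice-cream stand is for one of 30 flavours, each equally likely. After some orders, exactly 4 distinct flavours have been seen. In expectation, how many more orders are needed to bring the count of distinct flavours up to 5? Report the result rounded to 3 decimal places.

From k distinct to k+1 distinct takes on average 30/(30-k) orders.
Only the k = 4 term is needed: E = 30/26 = 1.1538.

1.154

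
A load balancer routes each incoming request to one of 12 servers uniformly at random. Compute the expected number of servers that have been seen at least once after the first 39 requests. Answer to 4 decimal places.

For each server, P(seen in 39 requests) = 1 - (11/12)^39 = 0.96641.
By linearity of expectation, E[distinct seen] = 12·(1 - (11/12)^39) = 11.59689.

11.5969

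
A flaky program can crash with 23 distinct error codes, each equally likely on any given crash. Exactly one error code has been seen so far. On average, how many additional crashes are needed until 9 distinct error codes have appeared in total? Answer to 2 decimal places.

10.10

The wait to go from k to k+1 distinct error codes is geometric with mean 23/(23-k).
Sum over k = 1,...,8: E = 23/22 + 23/21 + 23/20 + ... + 23/16 + 23/15 = 10.103.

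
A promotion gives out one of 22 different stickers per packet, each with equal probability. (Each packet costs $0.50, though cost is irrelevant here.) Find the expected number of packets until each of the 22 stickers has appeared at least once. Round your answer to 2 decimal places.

81.20

The wait to go from k to k+1 distinct stickers is geometric with mean 22/(22-k).
E[T] = 22/22 + 22/21 + 22/20 + ... + 22/2 + 22/1 = 22·H_{22}.
H_{22} = 3.691, so E[T] = 81.198.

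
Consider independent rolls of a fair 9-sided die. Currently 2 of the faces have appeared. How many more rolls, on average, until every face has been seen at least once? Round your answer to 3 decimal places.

23.336

With k distinct faces already seen, the next new one takes an expected 9/(9-k) rolls.
Sum over k = 2,...,8: E = 9/7 + 9/6 + 9/5 + ... + 9/2 + 9/1 = 23.3357.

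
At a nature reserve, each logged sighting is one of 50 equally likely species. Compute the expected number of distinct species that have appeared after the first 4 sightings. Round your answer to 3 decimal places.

3.882

For each species, P(seen in 4 sightings) = 1 - (49/50)^4 = 0.0776.
By linearity of expectation, E[distinct seen] = 50·(1 - (49/50)^4) = 3.8816.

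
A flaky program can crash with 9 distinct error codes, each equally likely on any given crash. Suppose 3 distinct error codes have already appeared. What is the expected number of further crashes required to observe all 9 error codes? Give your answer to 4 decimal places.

With k distinct error codes already seen, the next new one takes an expected 9/(9-k) crashes.
Sum over k = 3,...,8: E = 9/6 + 9/5 + 9/4 + 9/3 + 9/2 + 9/1 = 22.05000.

22.0500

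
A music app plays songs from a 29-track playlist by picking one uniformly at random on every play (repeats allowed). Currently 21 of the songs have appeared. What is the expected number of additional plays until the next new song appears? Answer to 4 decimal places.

The number of plays until the next new song is geometric with success probability 8/29, so its mean is 29/8.
E = 29/8 = 3.62500.

3.6250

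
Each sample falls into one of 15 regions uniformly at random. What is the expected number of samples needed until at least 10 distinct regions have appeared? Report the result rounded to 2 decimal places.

Going from k to k+1 distinct takes a geometric number of samples with mean 15/(15-k).
Sum over k = 0,...,9: E = 15/15 + 15/14 + 15/13 + ... + 15/7 + 15/6 = 15.523.

15.52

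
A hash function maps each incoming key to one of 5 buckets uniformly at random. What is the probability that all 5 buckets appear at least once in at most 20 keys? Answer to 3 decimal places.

0.943

Let A_i be the event that bucket i is missing after 20 keys. By inclusion–exclusion on the A_i,
P(all seen) = Σ_{j=0}^{5} (-1)^j C(5,j)((5-j)/5)^20
= 1.0000 - 0.0576 + 0.0004 - 0.0000 + 0.0000 - 0.0000
= 0.9427.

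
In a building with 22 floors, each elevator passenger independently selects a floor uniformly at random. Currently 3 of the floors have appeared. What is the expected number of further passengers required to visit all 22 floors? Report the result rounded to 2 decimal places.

78.05

With k distinct floors already seen, the next new one takes an expected 22/(22-k) passengers.
Sum over k = 3,...,21: E = 22/19 + 22/18 + 22/17 + ... + 22/2 + 22/1 = 78.050.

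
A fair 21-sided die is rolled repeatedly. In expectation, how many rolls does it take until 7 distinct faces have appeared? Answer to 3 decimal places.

Going from k to k+1 distinct takes a geometric number of rolls with mean 21/(21-k).
Sum over k = 0,...,6: E = 21/21 + 21/20 + 21/19 + ... + 21/16 + 21/15 = 8.2697.

8.270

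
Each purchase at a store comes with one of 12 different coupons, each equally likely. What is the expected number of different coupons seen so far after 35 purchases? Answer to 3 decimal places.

11.429

For each coupon, P(seen in 35 purchases) = 1 - (11/12)^35 = 0.9524.
By linearity of expectation, E[distinct seen] = 12·(1 - (11/12)^35) = 11.4291.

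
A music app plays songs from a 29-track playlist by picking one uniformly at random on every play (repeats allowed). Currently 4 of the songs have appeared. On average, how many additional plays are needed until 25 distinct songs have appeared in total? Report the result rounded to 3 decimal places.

From k distinct to k+1 distinct takes on average 29/(29-k) plays.
Sum over k = 4,...,24: E = 29/25 + 29/24 + 29/23 + ... + 29/6 + 29/5 = 50.2461.

50.246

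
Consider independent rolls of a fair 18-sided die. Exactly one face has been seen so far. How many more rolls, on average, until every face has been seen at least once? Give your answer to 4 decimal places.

The wait to go from k to k+1 distinct faces is geometric with mean 18/(18-k).
Sum over k = 1,...,17: E = 18/17 + 18/16 + 18/15 + ... + 18/2 + 18/1 = 61.91195.

61.9119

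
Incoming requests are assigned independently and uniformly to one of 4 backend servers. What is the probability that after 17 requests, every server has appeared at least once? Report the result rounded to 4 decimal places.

By inclusion–exclusion over which servers are missing,
P(all seen) = Σ_{j=0}^{4} (-1)^j C(4,j)((4-j)/4)^17
= 1.00000 - 0.03007 + 0.00005 - 0.00000 + 0.00000
= 0.96998.

0.9700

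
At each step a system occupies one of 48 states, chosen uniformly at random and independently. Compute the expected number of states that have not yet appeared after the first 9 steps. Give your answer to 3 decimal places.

39.715

For each state, P(unseen after 9) = (47/48)^9 = 0.8274.
By linearity of expectation, E[unseen] = 48·(47/48)^9 = 39.7147.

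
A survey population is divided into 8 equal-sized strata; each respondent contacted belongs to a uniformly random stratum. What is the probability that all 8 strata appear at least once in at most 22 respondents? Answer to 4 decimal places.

Let A_i be the event that stratum i is missing after 22 respondents. By inclusion–exclusion on the A_i,
P(all seen) = Σ_{j=0}^{8} (-1)^j C(8,j)((8-j)/8)^22
= 1.00000 - 0.42390 + 0.04995 - 0.00181 + 0.00002 - 0.00000 + 0.00000 - 0.00000 + 0.00000
= 0.62425.

0.6243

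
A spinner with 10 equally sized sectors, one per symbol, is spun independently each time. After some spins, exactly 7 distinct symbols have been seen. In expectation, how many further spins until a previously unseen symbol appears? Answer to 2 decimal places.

3.33

The number of spins until the next new symbol is geometric with success probability 3/10, so its mean is 10/3.
E = 10/3 = 3.333.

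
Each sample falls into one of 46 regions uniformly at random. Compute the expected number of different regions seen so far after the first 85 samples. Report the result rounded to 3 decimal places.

For each region, P(seen in 85 samples) = 1 - (45/46)^85 = 0.8456.
By linearity of expectation, E[distinct seen] = 46·(1 - (45/46)^85) = 38.8976.

38.898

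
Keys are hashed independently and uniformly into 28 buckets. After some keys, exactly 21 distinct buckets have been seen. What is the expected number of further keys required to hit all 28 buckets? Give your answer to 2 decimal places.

With k distinct buckets already seen, the next new one takes an expected 28/(28-k) keys.
Sum over k = 21,...,27: E = 28/7 + 28/6 + 28/5 + ... + 28/2 + 28/1 = 72.600.

72.60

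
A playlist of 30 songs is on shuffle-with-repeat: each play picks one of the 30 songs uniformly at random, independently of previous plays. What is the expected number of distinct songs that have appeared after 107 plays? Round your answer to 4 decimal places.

For each song, P(seen in 107 plays) = 1 - (29/30)^107 = 0.97342.
By linearity of expectation, E[distinct seen] = 30·(1 - (29/30)^107) = 29.20250.

29.2025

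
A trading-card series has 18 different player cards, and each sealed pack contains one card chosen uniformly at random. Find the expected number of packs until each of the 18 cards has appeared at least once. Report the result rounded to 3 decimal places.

62.912

After k distinct cards have appeared, the next pack gives a new one with probability (18-k)/18, so the expected wait for the (k+1)-th is 18/(18-k).
E[T] = 18/18 + 18/17 + 18/16 + ... + 18/2 + 18/1 = 18·H_{18}.
H_{18} = 3.4951, so E[T] = 62.9119.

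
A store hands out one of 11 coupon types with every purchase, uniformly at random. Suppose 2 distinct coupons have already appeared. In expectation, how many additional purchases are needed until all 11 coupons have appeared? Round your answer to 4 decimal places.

With k distinct coupons already seen, the next new one takes an expected 11/(11-k) purchases.
Sum over k = 2,...,10: E = 11/9 + 11/8 + 11/7 + ... + 11/2 + 11/1 = 31.11865.

31.1187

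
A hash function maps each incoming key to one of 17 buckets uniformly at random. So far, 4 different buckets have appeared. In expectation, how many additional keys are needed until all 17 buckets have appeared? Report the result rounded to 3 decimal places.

54.062

From k distinct to k+1 distinct takes on average 17/(17-k) keys.
Sum over k = 4,...,16: E = 17/13 + 17/12 + 17/11 + ... + 17/2 + 17/1 = 54.0623.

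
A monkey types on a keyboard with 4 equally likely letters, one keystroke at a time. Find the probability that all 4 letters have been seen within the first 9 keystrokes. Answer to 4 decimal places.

0.7114

By inclusion–exclusion over which letters are missing,
P(all seen) = Σ_{j=0}^{4} (-1)^j C(4,j)((4-j)/4)^9
= 1.00000 - 0.30034 + 0.01172 - 0.00002 + 0.00000
= 0.71136.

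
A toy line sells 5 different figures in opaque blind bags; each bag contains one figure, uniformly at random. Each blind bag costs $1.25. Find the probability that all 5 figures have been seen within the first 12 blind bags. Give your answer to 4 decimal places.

By inclusion–exclusion over which figures are missing,
P(all seen) = Σ_{j=0}^{5} (-1)^j C(5,j)((5-j)/5)^12
= 1.00000 - 0.34360 + 0.02177 - 0.00017 + 0.00000 - 0.00000
= 0.67800.

0.6780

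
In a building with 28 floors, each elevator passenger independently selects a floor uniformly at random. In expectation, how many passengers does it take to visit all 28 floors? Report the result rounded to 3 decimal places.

Split into phases: going from k distinct to k+1 distinct takes on average 28/(28-k) passengers.
E[T] = 28/28 + 28/27 + 28/26 + ... + 28/2 + 28/1 = 28·H_{28}.
H_{28} = 3.9272, so E[T] = 109.9608.

109.961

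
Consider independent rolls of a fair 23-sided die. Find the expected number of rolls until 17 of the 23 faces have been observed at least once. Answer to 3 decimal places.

29.539

Going from k to k+1 distinct takes a geometric number of rolls with mean 23/(23-k).
Sum over k = 0,...,16: E = 23/23 + 23/22 + 23/21 + ... + 23/8 + 23/7 = 29.5387.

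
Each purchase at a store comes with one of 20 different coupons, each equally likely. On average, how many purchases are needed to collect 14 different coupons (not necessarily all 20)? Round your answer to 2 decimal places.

Going from k to k+1 distinct takes a geometric number of purchases with mean 20/(20-k).
Sum over k = 0,...,13: E = 20/20 + 20/19 + 20/18 + ... + 20/8 + 20/7 = 22.955.

22.95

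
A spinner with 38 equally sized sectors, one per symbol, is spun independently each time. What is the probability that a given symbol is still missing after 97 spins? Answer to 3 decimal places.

0.075

On each spin the fixed symbol fails to appear with probability 37/38.
P(still missing after 97) = (37/38)^97 = 0.0753.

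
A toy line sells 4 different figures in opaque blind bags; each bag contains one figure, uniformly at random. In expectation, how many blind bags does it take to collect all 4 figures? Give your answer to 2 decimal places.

8.33

Split into phases: going from k distinct to k+1 distinct takes on average 4/(4-k) blind bags.
E[T] = 4/4 + 4/3 + 4/2 + 4/1 = 4·H_{4}.
H_{4} = 2.083, so E[T] = 8.333.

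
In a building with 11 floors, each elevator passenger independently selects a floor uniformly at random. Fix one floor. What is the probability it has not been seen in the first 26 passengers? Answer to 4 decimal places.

On each passenger the fixed floor fails to appear with probability 10/11.
P(still missing after 26) = (10/11)^26 = 0.08391.

0.0839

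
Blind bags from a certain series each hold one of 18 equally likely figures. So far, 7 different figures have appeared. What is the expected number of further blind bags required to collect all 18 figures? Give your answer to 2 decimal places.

54.36

The wait to go from k to k+1 distinct figures is geometric with mean 18/(18-k).
Sum over k = 7,...,17: E = 18/11 + 18/10 + 18/9 + ... + 18/2 + 18/1 = 54.358.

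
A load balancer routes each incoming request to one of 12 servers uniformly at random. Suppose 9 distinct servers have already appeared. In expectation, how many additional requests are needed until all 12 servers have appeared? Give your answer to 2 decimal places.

22.00

From k distinct to k+1 distinct takes on average 12/(12-k) requests.
Sum over k = 9,...,11: E = 12/3 + 12/2 + 12/1 = 22.000.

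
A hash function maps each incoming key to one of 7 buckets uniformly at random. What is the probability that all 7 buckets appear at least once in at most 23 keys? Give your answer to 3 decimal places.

0.807

By inclusion–exclusion over which buckets are missing,
P(all seen) = Σ_{j=0}^{7} (-1)^j C(7,j)((7-j)/7)^23
= 1.0000 - 0.2020 + 0.0091 - 0.0001 + 0.0000 - 0.0000 + 0.0000 - 0.0000
= 0.8071.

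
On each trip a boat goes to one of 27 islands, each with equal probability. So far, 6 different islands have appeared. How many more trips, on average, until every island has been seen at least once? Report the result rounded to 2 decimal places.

With k distinct islands already seen, the next new one takes an expected 27/(27-k) trips.
Sum over k = 6,...,26: E = 27/21 + 27/20 + 27/19 + ... + 27/2 + 27/1 = 98.425.

98.42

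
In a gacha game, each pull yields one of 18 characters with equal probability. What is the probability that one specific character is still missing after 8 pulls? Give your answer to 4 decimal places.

0.6330

On each pull the fixed character fails to appear with probability 17/18.
P(still missing after 8) = (17/18)^8 = 0.63301.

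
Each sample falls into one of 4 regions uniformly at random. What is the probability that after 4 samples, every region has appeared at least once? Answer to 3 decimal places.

0.094

By inclusion–exclusion over which regions are missing,
P(all seen) = Σ_{j=0}^{4} (-1)^j C(4,j)((4-j)/4)^4
= 1.0000 - 1.2656 + 0.3750 - 0.0156 + 0.0000
= 0.0938.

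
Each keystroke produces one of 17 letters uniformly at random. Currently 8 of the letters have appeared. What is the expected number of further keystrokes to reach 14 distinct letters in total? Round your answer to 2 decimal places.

From k distinct to k+1 distinct takes on average 17/(17-k) keystrokes.
Sum over k = 8,...,13: E = 17/9 + 17/8 + 17/7 + 17/6 + 17/5 + 17/4 = 16.926.

16.93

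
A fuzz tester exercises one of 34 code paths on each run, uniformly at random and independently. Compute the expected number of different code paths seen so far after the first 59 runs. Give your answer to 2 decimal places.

28.16

For each code path, P(seen in 59 runs) = 1 - (33/34)^59 = 0.828.
By linearity of expectation, E[distinct seen] = 34·(1 - (33/34)^59) = 28.158.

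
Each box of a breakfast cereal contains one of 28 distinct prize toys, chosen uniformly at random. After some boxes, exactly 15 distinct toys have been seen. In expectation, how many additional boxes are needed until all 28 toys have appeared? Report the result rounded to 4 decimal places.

89.0437

With k distinct toys already seen, the next new one takes an expected 28/(28-k) boxes.
Sum over k = 15,...,27: E = 28/13 + 28/12 + 28/11 + ... + 28/2 + 28/1 = 89.04375.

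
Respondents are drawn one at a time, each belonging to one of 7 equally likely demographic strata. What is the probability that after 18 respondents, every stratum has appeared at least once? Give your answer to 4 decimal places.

By inclusion–exclusion over which strata are missing,
P(all seen) = Σ_{j=0}^{7} (-1)^j C(7,j)((7-j)/7)^18
= 1.00000 - 0.43657 + 0.04919 - 0.00148 + 0.00001 - 0.00000 + 0.00000 - 0.00000
= 0.61115.

0.6112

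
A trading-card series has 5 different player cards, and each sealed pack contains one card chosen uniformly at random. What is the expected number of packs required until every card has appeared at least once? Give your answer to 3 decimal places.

After k distinct cards have appeared, the next pack gives a new one with probability (5-k)/5, so the expected wait for the (k+1)-th is 5/(5-k).
E[T] = 5/5 + 5/4 + 5/3 + 5/2 + 5/1 = 5·H_{5}.
H_{5} = 2.2833, so E[T] = 11.4167.

11.417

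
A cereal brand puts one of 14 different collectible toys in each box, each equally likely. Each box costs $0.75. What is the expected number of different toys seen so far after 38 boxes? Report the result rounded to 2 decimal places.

For each toy, P(seen in 38 boxes) = 1 - (13/14)^38 = 0.940.
By linearity of expectation, E[distinct seen] = 14·(1 - (13/14)^38) = 13.162.

13.16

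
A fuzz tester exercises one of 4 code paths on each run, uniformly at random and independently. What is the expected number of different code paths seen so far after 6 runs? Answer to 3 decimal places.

3.288

For each code path, P(seen in 6 runs) = 1 - (3/4)^6 = 0.8220.
By linearity of expectation, E[distinct seen] = 4·(1 - (3/4)^6) = 3.2881.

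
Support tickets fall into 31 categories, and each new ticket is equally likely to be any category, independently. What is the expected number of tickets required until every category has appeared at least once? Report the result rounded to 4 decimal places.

124.8446

Split into phases: going from k distinct to k+1 distinct takes on average 31/(31-k) tickets.
E[T] = 31/31 + 31/30 + 31/29 + ... + 31/2 + 31/1 = 31·H_{31}.
H_{31} = 4.02725, so E[T] = 124.84460.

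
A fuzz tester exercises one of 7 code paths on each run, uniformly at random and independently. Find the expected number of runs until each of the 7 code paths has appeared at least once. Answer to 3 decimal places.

After k distinct code paths have appeared, the next run gives a new one with probability (7-k)/7, so the expected wait for the (k+1)-th is 7/(7-k).
E[T] = 7/7 + 7/6 + 7/5 + ... + 7/2 + 7/1 = 7·H_{7}.
H_{7} = 2.5929, so E[T] = 18.1500.

18.150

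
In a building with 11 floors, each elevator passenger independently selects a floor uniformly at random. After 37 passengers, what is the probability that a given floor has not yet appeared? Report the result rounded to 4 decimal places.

0.0294

Each passenger misses the fixed floor with probability (11-1)/11 = 10/11, independently.
P(still missing after 37) = (10/11)^37 = 0.02941.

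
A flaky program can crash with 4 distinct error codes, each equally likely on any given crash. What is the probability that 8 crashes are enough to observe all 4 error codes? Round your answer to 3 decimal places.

Let A_i be the event that error code i is missing after 8 crashes. By inclusion–exclusion on the A_i,
P(all seen) = Σ_{j=0}^{4} (-1)^j C(4,j)((4-j)/4)^8
= 1.0000 - 0.4005 + 0.0234 - 0.0001 + 0.0000
= 0.6229.

0.623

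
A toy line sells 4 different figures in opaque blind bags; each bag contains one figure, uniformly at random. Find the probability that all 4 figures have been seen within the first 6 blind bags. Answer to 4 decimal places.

0.3809

By inclusion–exclusion over which figures are missing,
P(all seen) = Σ_{j=0}^{4} (-1)^j C(4,j)((4-j)/4)^6
= 1.00000 - 0.71191 + 0.09375 - 0.00098 + 0.00000
= 0.38086.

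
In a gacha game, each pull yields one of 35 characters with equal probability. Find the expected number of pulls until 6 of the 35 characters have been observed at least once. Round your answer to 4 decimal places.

6.4795

With k distinct characters already seen, the next new one arrives after an expected 35/(35-k) pulls.
Sum over k = 0,...,5: E = 35/35 + 35/34 + 35/33 + 35/32 + 35/31 + 35/30 = 6.47947.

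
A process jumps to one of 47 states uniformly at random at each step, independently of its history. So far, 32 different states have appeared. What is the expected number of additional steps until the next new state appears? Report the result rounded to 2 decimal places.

3.13

The number of steps until the next new state is geometric with success probability 15/47, so its mean is 47/15.
E = 47/15 = 3.133.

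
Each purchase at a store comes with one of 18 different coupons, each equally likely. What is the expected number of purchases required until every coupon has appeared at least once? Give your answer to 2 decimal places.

Split into phases: going from k distinct to k+1 distinct takes on average 18/(18-k) purchases.
E[T] = 18/18 + 18/17 + 18/16 + ... + 18/2 + 18/1 = 18·H_{18}.
H_{18} = 3.495, so E[T] = 62.912.

62.91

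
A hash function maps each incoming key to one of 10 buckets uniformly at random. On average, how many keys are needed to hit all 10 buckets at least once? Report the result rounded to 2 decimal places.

Split into phases: going from k distinct to k+1 distinct takes on average 10/(10-k) keys.
E[T] = 10/10 + 10/9 + 10/8 + ... + 10/2 + 10/1 = 10·H_{10}.
H_{10} = 2.929, so E[T] = 29.290.

29.29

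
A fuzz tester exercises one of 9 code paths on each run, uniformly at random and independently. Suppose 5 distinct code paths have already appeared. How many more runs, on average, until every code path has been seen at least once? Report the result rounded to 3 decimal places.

From k distinct to k+1 distinct takes on average 9/(9-k) runs.
Sum over k = 5,...,8: E = 9/4 + 9/3 + 9/2 + 9/1 = 18.7500.

18.750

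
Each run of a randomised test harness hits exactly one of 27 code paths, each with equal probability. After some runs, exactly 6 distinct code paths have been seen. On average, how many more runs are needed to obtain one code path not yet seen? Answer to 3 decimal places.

1.286

Each run yields a new code path with probability (27-6)/27 = 21/27, so the wait is geometric with mean 27/21.
E = 27/21 = 1.2857.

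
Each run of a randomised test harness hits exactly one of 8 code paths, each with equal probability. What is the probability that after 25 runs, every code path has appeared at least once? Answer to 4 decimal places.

Let A_i be the event that code path i is missing after 25 runs. By inclusion–exclusion on the A_i,
P(all seen) = Σ_{j=0}^{8} (-1)^j C(8,j)((8-j)/8)^25
= 1.00000 - 0.28398 + 0.02107 - 0.00044 + 0.00000 - 0.00000 + 0.00000 - 0.00000 + 0.00000
= 0.73665.

0.7366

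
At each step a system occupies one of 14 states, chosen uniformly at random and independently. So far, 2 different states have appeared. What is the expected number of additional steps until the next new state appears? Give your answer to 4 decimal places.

The number of steps until the next new state is geometric with success probability 12/14, so its mean is 14/12.
E = 14/12 = 1.16667.

1.1667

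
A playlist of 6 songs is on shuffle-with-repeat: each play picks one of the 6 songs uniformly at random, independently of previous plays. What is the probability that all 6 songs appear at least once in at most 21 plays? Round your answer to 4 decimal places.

By inclusion–exclusion over which songs are missing,
P(all seen) = Σ_{j=0}^{6} (-1)^j C(6,j)((6-j)/6)^21
= 1.00000 - 0.13042 + 0.00301 - 0.00001 + 0.00000 - 0.00000 + 0.00000
= 0.87258.

0.8726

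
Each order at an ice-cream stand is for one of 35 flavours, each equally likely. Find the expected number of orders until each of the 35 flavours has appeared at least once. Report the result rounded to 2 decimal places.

The wait to go from k to k+1 distinct flavours is geometric with mean 35/(35-k).
E[T] = 35/35 + 35/34 + 35/33 + ... + 35/2 + 35/1 = 35·H_{35}.
H_{35} = 4.147, so E[T] = 145.137.

145.14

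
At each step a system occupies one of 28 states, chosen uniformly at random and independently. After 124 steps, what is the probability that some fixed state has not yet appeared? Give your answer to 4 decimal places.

On each step the fixed state fails to appear with probability 27/28.
P(still missing after 124) = (27/28)^124 = 0.01100.

0.0110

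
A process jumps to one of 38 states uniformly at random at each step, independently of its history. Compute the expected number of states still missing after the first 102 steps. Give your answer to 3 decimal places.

2.503

For each state, P(unseen after 102) = (37/38)^102 = 0.0659.
By linearity of expectation, E[unseen] = 38·(37/38)^102 = 2.5028.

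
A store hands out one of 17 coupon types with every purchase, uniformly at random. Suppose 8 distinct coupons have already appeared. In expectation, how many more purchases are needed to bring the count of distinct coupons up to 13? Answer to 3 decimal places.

12.676

From k distinct to k+1 distinct takes on average 17/(17-k) purchases.
Sum over k = 8,...,12: E = 17/9 + 17/8 + 17/7 + 17/6 + 17/5 = 12.6758.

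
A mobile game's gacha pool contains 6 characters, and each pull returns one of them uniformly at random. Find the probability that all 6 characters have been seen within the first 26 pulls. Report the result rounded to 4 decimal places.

Let A_i be the event that character i is missing after 26 pulls. By inclusion–exclusion on the A_i,
P(all seen) = Σ_{j=0}^{6} (-1)^j C(6,j)((6-j)/6)^26
= 1.00000 - 0.05241 + 0.00040 - 0.00000 + 0.00000 - 0.00000 + 0.00000
= 0.94798.

0.9480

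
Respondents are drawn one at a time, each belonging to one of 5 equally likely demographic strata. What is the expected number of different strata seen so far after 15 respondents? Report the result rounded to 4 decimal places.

4.8241

For each stratum, P(seen in 15 respondents) = 1 - (4/5)^15 = 0.96482.
By linearity of expectation, E[distinct seen] = 5·(1 - (4/5)^15) = 4.82408.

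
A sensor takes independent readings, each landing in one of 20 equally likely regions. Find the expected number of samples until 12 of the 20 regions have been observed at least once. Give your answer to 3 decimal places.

17.598

With k distinct regions already seen, the next new one arrives after an expected 20/(20-k) samples.
Sum over k = 0,...,11: E = 20/20 + 20/19 + 20/18 + ... + 20/10 + 20/9 = 17.5977.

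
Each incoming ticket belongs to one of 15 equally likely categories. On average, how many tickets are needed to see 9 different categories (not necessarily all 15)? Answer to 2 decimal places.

13.02

Going from k to k+1 distinct takes a geometric number of tickets with mean 15/(15-k).
Sum over k = 0,...,8: E = 15/15 + 15/14 + 15/13 + ... + 15/8 + 15/7 = 13.023.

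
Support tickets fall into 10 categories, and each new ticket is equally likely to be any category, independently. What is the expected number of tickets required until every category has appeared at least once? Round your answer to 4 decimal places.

29.2897

The wait to go from k to k+1 distinct categories is geometric with mean 10/(10-k).
E[T] = 10/10 + 10/9 + 10/8 + ... + 10/2 + 10/1 = 10·H_{10}.
H_{10} = 2.92897, so E[T] = 29.28968.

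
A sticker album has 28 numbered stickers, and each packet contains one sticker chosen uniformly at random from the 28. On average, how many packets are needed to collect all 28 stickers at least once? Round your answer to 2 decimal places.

109.96

The wait to go from k to k+1 distinct stickers is geometric with mean 28/(28-k).
E[T] = 28/28 + 28/27 + 28/26 + ... + 28/2 + 28/1 = 28·H_{28}.
H_{28} = 3.927, so E[T] = 109.961.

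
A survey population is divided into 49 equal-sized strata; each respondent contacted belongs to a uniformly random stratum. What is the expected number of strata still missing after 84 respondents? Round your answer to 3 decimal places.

8.669

For each stratum, P(unseen after 84) = (48/49)^84 = 0.1769.
By linearity of expectation, E[unseen] = 49·(48/49)^84 = 8.6694.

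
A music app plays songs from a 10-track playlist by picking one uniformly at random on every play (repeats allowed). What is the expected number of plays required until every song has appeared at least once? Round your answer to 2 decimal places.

29.29

Split into phases: going from k distinct to k+1 distinct takes on average 10/(10-k) plays.
E[T] = 10/10 + 10/9 + 10/8 + ... + 10/2 + 10/1 = 10·H_{10}.
H_{10} = 2.929, so E[T] = 29.290.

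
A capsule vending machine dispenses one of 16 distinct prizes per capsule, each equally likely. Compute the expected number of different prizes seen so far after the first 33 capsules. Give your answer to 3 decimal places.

14.098

For each prize, P(seen in 33 capsules) = 1 - (15/16)^33 = 0.8811.
By linearity of expectation, E[distinct seen] = 16·(1 - (15/16)^33) = 14.0982.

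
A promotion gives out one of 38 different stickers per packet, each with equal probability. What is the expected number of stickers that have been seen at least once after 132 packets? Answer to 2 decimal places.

36.88

For each sticker, P(seen in 132 packets) = 1 - (37/38)^132 = 0.970.
By linearity of expectation, E[distinct seen] = 38·(1 - (37/38)^132) = 36.875.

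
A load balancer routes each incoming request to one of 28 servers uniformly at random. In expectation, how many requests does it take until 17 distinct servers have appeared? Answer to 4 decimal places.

Going from k to k+1 distinct takes a geometric number of requests with mean 28/(28-k).
Sum over k = 0,...,16: E = 28/28 + 28/27 + 28/26 + ... + 28/13 + 28/12 = 25.40422.

25.4042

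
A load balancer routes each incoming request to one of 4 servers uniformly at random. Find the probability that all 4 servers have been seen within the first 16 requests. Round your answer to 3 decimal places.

By inclusion–exclusion over which servers are missing,
P(all seen) = Σ_{j=0}^{4} (-1)^j C(4,j)((4-j)/4)^16
= 1.0000 - 0.0401 + 0.0001 - 0.0000 + 0.0000
= 0.9600.

0.960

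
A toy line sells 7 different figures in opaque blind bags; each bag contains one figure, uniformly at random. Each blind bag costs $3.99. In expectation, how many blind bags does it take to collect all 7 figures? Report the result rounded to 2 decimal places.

18.15

Split into phases: going from k distinct to k+1 distinct takes on average 7/(7-k) blind bags.
E[T] = 7/7 + 7/6 + 7/5 + ... + 7/2 + 7/1 = 7·H_{7}.
H_{7} = 2.593, so E[T] = 18.150.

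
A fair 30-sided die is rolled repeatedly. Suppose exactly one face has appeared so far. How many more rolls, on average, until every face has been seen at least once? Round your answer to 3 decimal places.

118.850

From k distinct to k+1 distinct takes on average 30/(30-k) rolls.
Sum over k = 1,...,29: E = 30/29 + 30/28 + 30/27 + ... + 30/2 + 30/1 = 118.8496.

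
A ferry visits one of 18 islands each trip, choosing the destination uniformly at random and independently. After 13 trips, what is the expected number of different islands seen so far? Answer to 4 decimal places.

9.4382

For each island, P(seen in 13 trips) = 1 - (17/18)^13 = 0.52434.
By linearity of expectation, E[distinct seen] = 18·(1 - (17/18)^13) = 9.43818.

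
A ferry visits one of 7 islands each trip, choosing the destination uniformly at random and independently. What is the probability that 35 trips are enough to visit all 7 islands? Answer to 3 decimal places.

0.968

Let A_i be the event that island i is missing after 35 trips. By inclusion–exclusion on the A_i,
P(all seen) = Σ_{j=0}^{7} (-1)^j C(7,j)((7-j)/7)^35
= 1.0000 - 0.0318 + 0.0002 - 0.0000 + 0.0000 - 0.0000 + 0.0000 - 0.0000
= 0.9684.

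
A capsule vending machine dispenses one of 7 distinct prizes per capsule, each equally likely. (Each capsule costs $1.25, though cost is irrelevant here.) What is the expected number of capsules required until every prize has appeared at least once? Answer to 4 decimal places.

18.1500

Split into phases: going from k distinct to k+1 distinct takes on average 7/(7-k) capsules.
E[T] = 7/7 + 7/6 + 7/5 + ... + 7/2 + 7/1 = 7·H_{7}.
H_{7} = 2.59286, so E[T] = 18.15000.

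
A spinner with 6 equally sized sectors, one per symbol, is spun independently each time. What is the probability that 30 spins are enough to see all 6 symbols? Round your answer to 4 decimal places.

0.9748

Let A_i be the event that symbol i is missing after 30 spins. By inclusion–exclusion on the A_i,
P(all seen) = Σ_{j=0}^{6} (-1)^j C(6,j)((6-j)/6)^30
= 1.00000 - 0.02528 + 0.00008 - 0.00000 + 0.00000 - 0.00000 + 0.00000
= 0.97480.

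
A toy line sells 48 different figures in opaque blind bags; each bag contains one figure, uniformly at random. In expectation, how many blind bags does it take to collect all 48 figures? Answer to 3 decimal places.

214.022

After k distinct figures have appeared, the next blind bag gives a new one with probability (48-k)/48, so the expected wait for the (k+1)-th is 48/(48-k).
E[T] = 48/48 + 48/47 + 48/46 + ... + 48/2 + 48/1 = 48·H_{48}.
H_{48} = 4.4588, so E[T] = 214.0223.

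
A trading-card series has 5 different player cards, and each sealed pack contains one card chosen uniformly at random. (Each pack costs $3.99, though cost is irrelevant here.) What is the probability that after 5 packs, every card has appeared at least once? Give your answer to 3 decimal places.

0.038

By inclusion–exclusion over which cards are missing,
P(all seen) = Σ_{j=0}^{5} (-1)^j C(5,j)((5-j)/5)^5
= 1.0000 - 1.6384 + 0.7776 - 0.1024 + 0.0016 - 0.0000
= 0.0384.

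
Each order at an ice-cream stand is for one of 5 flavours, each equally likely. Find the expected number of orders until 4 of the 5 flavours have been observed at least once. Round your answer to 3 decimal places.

6.417

With k distinct flavours already seen, the next new one arrives after an expected 5/(5-k) orders.
Sum over k = 0,...,3: E = 5/5 + 5/4 + 5/3 + 5/2 = 6.4167.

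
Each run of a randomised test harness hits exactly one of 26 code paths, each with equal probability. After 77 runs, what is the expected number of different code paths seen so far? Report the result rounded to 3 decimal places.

24.731

For each code path, P(seen in 77 runs) = 1 - (25/26)^77 = 0.9512.
By linearity of expectation, E[distinct seen] = 26·(1 - (25/26)^77) = 24.7312.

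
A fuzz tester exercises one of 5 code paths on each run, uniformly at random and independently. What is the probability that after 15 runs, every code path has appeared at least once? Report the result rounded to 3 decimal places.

Let A_i be the event that code path i is missing after 15 runs. By inclusion–exclusion on the A_i,
P(all seen) = Σ_{j=0}^{5} (-1)^j C(5,j)((5-j)/5)^15
= 1.0000 - 0.1759 + 0.0047 - 0.0000 + 0.0000 - 0.0000
= 0.8288.

0.829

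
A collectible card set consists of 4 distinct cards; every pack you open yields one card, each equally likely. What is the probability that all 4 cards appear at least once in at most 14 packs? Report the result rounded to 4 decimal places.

Let A_i be the event that card i is missing after 14 packs. By inclusion–exclusion on the A_i,
P(all seen) = Σ_{j=0}^{4} (-1)^j C(4,j)((4-j)/4)^14
= 1.00000 - 0.07127 + 0.00037 - 0.00000 + 0.00000
= 0.92909.

0.9291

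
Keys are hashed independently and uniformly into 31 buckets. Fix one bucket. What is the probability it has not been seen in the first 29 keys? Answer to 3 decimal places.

0.386

On each key the fixed bucket fails to appear with probability 30/31.
P(still missing after 29) = (30/31)^29 = 0.3864.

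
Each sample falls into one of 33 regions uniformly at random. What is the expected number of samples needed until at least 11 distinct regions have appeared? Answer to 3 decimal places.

13.134

With k distinct regions already seen, the next new one arrives after an expected 33/(33-k) samples.
Sum over k = 0,...,10: E = 33/33 + 33/32 + 33/31 + ... + 33/24 + 33/23 = 13.1335.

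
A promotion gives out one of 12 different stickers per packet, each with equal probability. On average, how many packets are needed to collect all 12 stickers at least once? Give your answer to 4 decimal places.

37.2385

Split into phases: going from k distinct to k+1 distinct takes on average 12/(12-k) packets.
E[T] = 12/12 + 12/11 + 12/10 + ... + 12/2 + 12/1 = 12·H_{12}.
H_{12} = 3.10321, so E[T] = 37.23853.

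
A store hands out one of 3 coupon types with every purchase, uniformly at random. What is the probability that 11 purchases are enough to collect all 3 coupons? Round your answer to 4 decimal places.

0.9653

Let A_i be the event that coupon i is missing after 11 purchases. By inclusion–exclusion on the A_i,
P(all seen) = Σ_{j=0}^{3} (-1)^j C(3,j)((3-j)/3)^11
= 1.00000 - 0.03468 + 0.00002 - 0.00000
= 0.96533.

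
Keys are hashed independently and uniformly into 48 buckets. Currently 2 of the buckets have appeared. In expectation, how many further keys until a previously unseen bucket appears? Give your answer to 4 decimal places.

Each key yields a new bucket with probability (48-2)/48 = 46/48, so the wait is geometric with mean 48/46.
E = 48/46 = 1.04348.

1.0435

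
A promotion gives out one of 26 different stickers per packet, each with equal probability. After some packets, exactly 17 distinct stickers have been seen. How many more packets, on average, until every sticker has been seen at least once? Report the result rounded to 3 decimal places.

73.553

The wait to go from k to k+1 distinct stickers is geometric with mean 26/(26-k).
Sum over k = 17,...,25: E = 26/9 + 26/8 + 26/7 + ... + 26/2 + 26/1 = 73.5532.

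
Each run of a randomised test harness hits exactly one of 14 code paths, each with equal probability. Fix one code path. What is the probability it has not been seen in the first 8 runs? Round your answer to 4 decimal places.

On each run the fixed code path fails to appear with probability 13/14.
P(still missing after 8) = (13/14)^8 = 0.55274.

0.5527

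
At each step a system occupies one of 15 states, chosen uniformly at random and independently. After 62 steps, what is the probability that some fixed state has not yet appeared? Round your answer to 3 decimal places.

On each step the fixed state fails to appear with probability 14/15.
P(still missing after 62) = (14/15)^62 = 0.0139.

0.014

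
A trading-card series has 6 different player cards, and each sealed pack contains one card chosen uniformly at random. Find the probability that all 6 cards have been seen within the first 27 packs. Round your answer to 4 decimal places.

0.9566

By inclusion–exclusion over which cards are missing,
P(all seen) = Σ_{j=0}^{6} (-1)^j C(6,j)((6-j)/6)^27
= 1.00000 - 0.04368 + 0.00026 - 0.00000 + 0.00000 - 0.00000 + 0.00000
= 0.95659.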